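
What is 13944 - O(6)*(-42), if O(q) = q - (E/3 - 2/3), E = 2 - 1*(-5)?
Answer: 14126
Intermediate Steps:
E = 7 (E = 2 + 5 = 7)
O(q) = -5/3 + q (O(q) = q - (7/3 - 2/3) = q - (7*(⅓) - 2*⅓) = q - (7/3 - ⅔) = q - 1*5/3 = q - 5/3 = -5/3 + q)
13944 - O(6)*(-42) = 13944 - (-5/3 + 6)*(-42) = 13944 - 13*(-42)/3 = 13944 - 1*(-182) = 13944 + 182 = 14126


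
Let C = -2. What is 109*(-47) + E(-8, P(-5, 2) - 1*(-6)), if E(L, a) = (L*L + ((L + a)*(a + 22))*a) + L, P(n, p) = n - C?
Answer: -5442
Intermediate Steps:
P(n, p) = 2 + n (P(n, p) = n - 1*(-2) = n + 2 = 2 + n)
E(L, a) = L + L² + a*(22 + a)*(L + a) (E(L, a) = (L² + ((L + a)*(22 + a))*a) + L = (L² + ((22 + a)*(L + a))*a) + L = (L² + a*(22 + a)*(L + a)) + L = L + L² + a*(22 + a)*(L + a))
109*(-47) + E(-8, P(-5, 2) - 1*(-6)) = 109*(-47) + (-8 + (-8)² + ((2 - 5) - 1*(-6))³ + 22*((2 - 5) - 1*(-6))² - 8*((2 - 5) - 1*(-6))² + 22*(-8)*((2 - 5) - 1*(-6))) = -5123 + (-8 + 64 + (-3 + 6)³ + 22*(-3 + 6)² - 8*(-3 + 6)² + 22*(-8)*(-3 + 6)) = -5123 + (-8 + 64 + 3³ + 22*3² - 8*3² + 22*(-8)*3) = -5123 + (-8 + 64 + 27 + 22*9 - 8*9 - 528) = -5123 + (-8 + 64 + 27 + 198 - 72 - 528) = -5123 - 319 = -5442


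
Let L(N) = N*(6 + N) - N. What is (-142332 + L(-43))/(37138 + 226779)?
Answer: -140698/263917 ≈ -0.53311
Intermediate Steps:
L(N) = -N + N*(6 + N)
(-142332 + L(-43))/(37138 + 226779) = (-142332 - 43*(5 - 43))/(37138 + 226779) = (-142332 - 43*(-38))/263917 = (-142332 + 1634)*(1/263917) = -140698*1/263917 = -140698/263917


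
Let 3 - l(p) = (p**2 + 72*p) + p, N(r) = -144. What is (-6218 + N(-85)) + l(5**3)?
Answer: -31109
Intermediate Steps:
l(p) = 3 - p**2 - 73*p (l(p) = 3 - ((p**2 + 72*p) + p) = 3 - (p**2 + 73*p) = 3 + (-p**2 - 73*p) = 3 - p**2 - 73*p)
(-6218 + N(-85)) + l(5**3) = (-6218 - 144) + (3 - (5**3)**2 - 73*5**3) = -6362 + (3 - 1*125**2 - 73*125) = -6362 + (3 - 1*15625 - 9125) = -6362 + (3 - 15625 - 9125) = -6362 - 24747 = -31109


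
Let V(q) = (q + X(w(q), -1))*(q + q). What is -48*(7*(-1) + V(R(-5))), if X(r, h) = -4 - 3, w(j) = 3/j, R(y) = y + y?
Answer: -15984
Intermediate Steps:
R(y) = 2*y
X(r, h) = -7
V(q) = 2*q*(-7 + q) (V(q) = (q - 7)*(q + q) = (-7 + q)*(2*q) = 2*q*(-7 + q))
-48*(7*(-1) + V(R(-5))) = -48*(7*(-1) + 2*(2*(-5))*(-7 + 2*(-5))) = -48*(-7 + 2*(-10)*(-7 - 10)) = -48*(-7 + 2*(-10)*(-17)) = -48*(-7 + 340) = -48*333 = -15984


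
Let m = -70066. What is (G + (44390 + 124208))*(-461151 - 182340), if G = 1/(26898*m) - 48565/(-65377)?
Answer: -4455822235105959504791787/41070599972012 ≈ -1.0849e+11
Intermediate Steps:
G = 91527311725043/123211799916036 (G = 1/(26898*(-70066)) - 48565/(-65377) = (1/26898)*(-1/70066) - 48565*(-1/65377) = -1/1884635268 + 48565/65377 = 91527311725043/123211799916036 ≈ 0.74285)
(G + (44390 + 124208))*(-461151 - 182340) = (91527311725043/123211799916036 + (44390 + 124208))*(-461151 - 182340) = (91527311725043/123211799916036 + 168598)*(-643491) = (20773354569555562571/123211799916036)*(-643491) = -4455822235105959504791787/41070599972012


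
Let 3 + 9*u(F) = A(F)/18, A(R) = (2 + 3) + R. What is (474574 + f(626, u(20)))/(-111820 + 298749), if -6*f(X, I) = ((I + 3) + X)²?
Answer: 64351027175/29434588056 ≈ 2.1862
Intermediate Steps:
A(R) = 5 + R
u(F) = -49/162 + F/162 (u(F) = -⅓ + ((5 + F)/18)/9 = -⅓ + ((5 + F)*(1/18))/9 = -⅓ + (5/18 + F/18)/9 = -⅓ + (5/162 + F/162) = -49/162 + F/162)
f(X, I) = -(3 + I + X)²/6 (f(X, I) = -((I + 3) + X)²/6 = -((3 + I) + X)²/6 = -(3 + I + X)²/6)
(474574 + f(626, u(20)))/(-111820 + 298749) = (474574 - (3 + (-49/162 + (1/162)*20) + 626)²/6)/(-111820 + 298749) = (474574 - (3 + (-49/162 + 10/81) + 626)²/6)/186929 = (474574 - (3 - 29/162 + 626)²/6)*(1/186929) = (474574 - (101869/162)²/6)*(1/186929) = (474574 - ⅙*10377293161/26244)*(1/186929) = (474574 - 10377293161/157464)*(1/186929) = (64351027175/157464)*(1/186929) = 64351027175/29434588056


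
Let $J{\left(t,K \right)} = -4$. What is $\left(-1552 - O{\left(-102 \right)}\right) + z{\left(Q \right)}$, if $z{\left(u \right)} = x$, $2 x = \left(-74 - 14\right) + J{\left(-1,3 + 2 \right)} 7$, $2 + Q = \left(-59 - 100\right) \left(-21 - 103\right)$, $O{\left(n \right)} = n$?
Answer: $-1508$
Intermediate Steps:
$Q = 19714$ ($Q = -2 + \left(-59 - 100\right) \left(-21 - 103\right) = -2 - -19716 = -2 + 19716 = 19714$)
$x = -58$ ($x = \frac{\left(-74 - 14\right) - 28}{2} = \frac{-88 - 28}{2} = \frac{1}{2} \left(-116\right) = -58$)
$z{\left(u \right)} = -58$
$\left(-1552 - O{\left(-102 \right)}\right) + z{\left(Q \right)} = \left(-1552 - -102\right) - 58 = \left(-1552 + 102\right) - 58 = -1450 - 58 = -1508$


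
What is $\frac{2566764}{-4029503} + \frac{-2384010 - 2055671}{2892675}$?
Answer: $- \frac{25314521962243}{11656042590525} \approx -2.1718$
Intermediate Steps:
$\frac{2566764}{-4029503} + \frac{-2384010 - 2055671}{2892675} = 2566764 \left(- \frac{1}{4029503}\right) + \left(-2384010 - 2055671\right) \frac{1}{2892675} = - \frac{2566764}{4029503} - \frac{4439681}{2892675} = - \frac{25314521962243}{11656042590525}$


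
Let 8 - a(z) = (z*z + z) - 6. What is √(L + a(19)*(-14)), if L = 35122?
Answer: √40246 ≈ 200.61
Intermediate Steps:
a(z) = 14 - z - z² (a(z) = 8 - ((z*z + z) - 6) = 8 - ((z² + z) - 6) = 8 - ((z + z²) - 6) = 8 - (-6 + z + z²) = 8 + (6 - z - z²) = 14 - z - z²)
√(L + a(19)*(-14)) = √(35122 + (14 - 1*19 - 1*19²)*(-14)) = √(35122 + (14 - 19 - 1*361)*(-14)) = √(35122 + (14 - 19 - 361)*(-14)) = √(35122 - 366*(-14)) = √(35122 + 5124) = √40246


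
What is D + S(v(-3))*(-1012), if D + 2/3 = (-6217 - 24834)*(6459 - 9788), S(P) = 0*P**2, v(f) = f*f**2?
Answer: 310106335/3 ≈ 1.0337e+8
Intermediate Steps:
v(f) = f**3
S(P) = 0
D = 310106335/3 (D = -2/3 + (-6217 - 24834)*(6459 - 9788) = -2/3 - 31051*(-3329) = -2/3 + 103368779 = 310106335/3 ≈ 1.0337e+8)
D + S(v(-3))*(-1012) = 310106335/3 + 0*(-1012) = 310106335/3 + 0 = 310106335/3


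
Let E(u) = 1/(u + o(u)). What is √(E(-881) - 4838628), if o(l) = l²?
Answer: 7*I*√3709567967346505/193820 ≈ 2199.7*I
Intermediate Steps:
E(u) = 1/(u + u²)
√(E(-881) - 4838628) = √(1/((-881)*(1 - 881)) - 4838628) = √(-1/881/(-880) - 4838628) = √(-1/881*(-1/880) - 4838628) = √(1/775280 - 4838628) = √(-3751291515839/775280) = 7*I*√3709567967346505/193820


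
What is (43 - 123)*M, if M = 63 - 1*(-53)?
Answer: -9280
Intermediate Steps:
M = 116 (M = 63 + 53 = 116)
(43 - 123)*M = (43 - 123)*116 = -80*116 = -9280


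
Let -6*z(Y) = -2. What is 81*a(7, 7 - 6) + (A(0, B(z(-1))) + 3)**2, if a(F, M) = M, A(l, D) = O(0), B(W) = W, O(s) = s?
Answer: 90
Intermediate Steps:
z(Y) = 1/3 (z(Y) = -1/6*(-2) = 1/3)
A(l, D) = 0
81*a(7, 7 - 6) + (A(0, B(z(-1))) + 3)**2 = 81*(7 - 6) + (0 + 3)**2 = 81*1 + 3**2 = 81 + 9 = 90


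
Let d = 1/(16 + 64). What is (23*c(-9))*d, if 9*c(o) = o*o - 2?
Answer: 1817/720 ≈ 2.5236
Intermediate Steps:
c(o) = -2/9 + o**2/9 (c(o) = (o*o - 2)/9 = (o**2 - 2)/9 = (-2 + o**2)/9 = -2/9 + o**2/9)
d = 1/80 ≈ 0.012500
(23*c(-9))*d = (23*(-2/9 + (1/9)*(-9)**2))*(1/80) = (23*(-2/9 + (1/9)*81))*(1/80) = (23*(-2/9 + 9))*(1/80) = (23*(79/9))*(1/80) = (1817/9)*(1/80) = 1817/720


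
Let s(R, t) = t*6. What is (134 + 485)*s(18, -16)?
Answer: -59424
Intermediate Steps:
s(R, t) = 6*t
(134 + 485)*s(18, -16) = (134 + 485)*(6*(-16)) = 619*(-96) = -59424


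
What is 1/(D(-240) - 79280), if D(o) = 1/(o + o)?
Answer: -480/38054401 ≈ -1.2614e-5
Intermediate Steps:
D(o) = 1/(2*o)
1/(D(-240) - 79280) = 1/((½)/(-240) - 79280) = 1/((½)*(-1/240) - 79280) = 1/(-1/480 - 79280) = 1/(-38054401/480) = -480/38054401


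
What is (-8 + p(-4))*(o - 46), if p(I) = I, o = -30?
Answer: 912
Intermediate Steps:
(-8 + p(-4))*(o - 46) = (-8 - 4)*(-30 - 46) = -12*(-76) = 912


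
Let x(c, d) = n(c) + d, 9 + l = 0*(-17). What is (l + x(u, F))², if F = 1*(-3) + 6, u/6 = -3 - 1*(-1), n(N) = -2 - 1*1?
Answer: 81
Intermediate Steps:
n(N) = -3 (n(N) = -2 - 1 = -3)
l = -9 (l = -9 + 0*(-17) = -9 + 0 = -9)
u = -12 (u = 6*(-3 - 1*(-1)) = 6*(-3 + 1) = 6*(-2) = -12)
F = 3 (F = -3 + 6 = 3)
x(c, d) = -3 + d
(l + x(u, F))² = (-9 + (-3 + 3))² = (-9 + 0)² = (-9)² = 81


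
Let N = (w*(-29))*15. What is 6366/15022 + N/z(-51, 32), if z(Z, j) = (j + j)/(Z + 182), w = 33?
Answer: -14124269343/480704 ≈ -29382.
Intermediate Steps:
N = -14355 (N = (33*(-29))*15 = -957*15 = -14355)
z(Z, j) = 2*j/(182 + Z) (z(Z, j) = (2*j)/(182 + Z) = 2*j/(182 + Z))
6366/15022 + N/z(-51, 32) = 6366/15022 - 14355/(2*32/(182 - 51)) = 6366*(1/15022) - 14355/(2*32/131) = 3183/7511 - 14355/(2*32*(1/131)) = 3183/7511 - 14355/64/131 = 3183/7511 - 14355*131/64 = 3183/7511 - 1880505/64 = -14124269343/480704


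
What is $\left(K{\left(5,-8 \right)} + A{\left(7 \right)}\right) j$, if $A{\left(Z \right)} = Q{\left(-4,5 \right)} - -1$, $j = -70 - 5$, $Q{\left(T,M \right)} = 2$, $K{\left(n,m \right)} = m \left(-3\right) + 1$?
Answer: $-2100$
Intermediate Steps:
$K{\left(n,m \right)} = 1 - 3 m$ ($K{\left(n,m \right)} = - 3 m + 1 = 1 - 3 m$)
$j = -75$ ($j = -70 - 5 = -75$)
$A{\left(Z \right)} = 3$ ($A{\left(Z \right)} = 2 - -1 = 2 + 1 = 3$)
$\left(K{\left(5,-8 \right)} + A{\left(7 \right)}\right) j = \left(\left(1 - -24\right) + 3\right) \left(-75\right) = \left(\left(1 + 24\right) + 3\right) \left(-75\right) = \left(25 + 3\right) \left(-75\right) = 28 \left(-75\right) = -2100$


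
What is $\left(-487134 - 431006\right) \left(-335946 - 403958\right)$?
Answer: $679335458560$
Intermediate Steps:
$\left(-487134 - 431006\right) \left(-335946 - 403958\right) = \left(-918140\right) \left(-739904\right) = 679335458560$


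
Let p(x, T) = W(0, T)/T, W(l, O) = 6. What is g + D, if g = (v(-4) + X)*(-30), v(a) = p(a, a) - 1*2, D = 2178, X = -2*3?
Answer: 2463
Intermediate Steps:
X = -6
p(x, T) = 6/T
v(a) = -2 + 6/a (v(a) = 6/a - 1*2 = 6/a - 2 = -2 + 6/a)
g = 285 (g = ((-2 + 6/(-4)) - 6)*(-30) = ((-2 + 6*(-1/4)) - 6)*(-30) = ((-2 - 3/2) - 6)*(-30) = (-7/2 - 6)*(-30) = -19/2*(-30) = 285)
g + D = 285 + 2178 = 2463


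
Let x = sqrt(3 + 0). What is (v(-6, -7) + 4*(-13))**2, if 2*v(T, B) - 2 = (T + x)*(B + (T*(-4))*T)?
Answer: 714819/4 - 60702*sqrt(3) ≈ 73566.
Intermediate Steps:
x = sqrt(3) ≈ 1.7320
v(T, B) = 1 + (B - 4*T**2)*(T + sqrt(3))/2 (v(T, B) = 1 + ((T + sqrt(3))*(B + (T*(-4))*T))/2 = 1 + ((T + sqrt(3))*(B + (-4*T)*T))/2 = 1 + ((T + sqrt(3))*(B - 4*T**2))/2 = 1 + ((B - 4*T**2)*(T + sqrt(3)))/2 = 1 + (B - 4*T**2)*(T + sqrt(3))/2)
(v(-6, -7) + 4*(-13))**2 = ((1 - 2*(-6)**3 + (1/2)*(-7)*(-6) + (1/2)*(-7)*sqrt(3) - 2*sqrt(3)*(-6)**2) + 4*(-13))**2 = ((1 - 2*(-216) + 21 - 7*sqrt(3)/2 - 2*sqrt(3)*36) - 52)**2 = ((1 + 432 + 21 - 7*sqrt(3)/2 - 72*sqrt(3)) - 52)**2 = ((454 - 151*sqrt(3)/2) - 52)**2 = (402 - 151*sqrt(3)/2)**2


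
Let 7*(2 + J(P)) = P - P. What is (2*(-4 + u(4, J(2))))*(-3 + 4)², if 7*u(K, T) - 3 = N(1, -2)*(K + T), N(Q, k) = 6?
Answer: -26/7 ≈ -3.7143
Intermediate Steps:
J(P) = -2 (J(P) = -2 + (P - P)/7 = -2 + (⅐)*0 = -2 + 0 = -2)
u(K, T) = 3/7 + 6*K/7 + 6*T/7 (u(K, T) = 3/7 + (6*(K + T))/7 = 3/7 + (6*K + 6*T)/7 = 3/7 + (6*K/7 + 6*T/7) = 3/7 + 6*K/7 + 6*T/7)
(2*(-4 + u(4, J(2))))*(-3 + 4)² = (2*(-4 + (3/7 + (6/7)*4 + (6/7)*(-2))))*(-3 + 4)² = (2*(-4 + (3/7 + 24/7 - 12/7)))*1² = (2*(-4 + 15/7))*1 = (2*(-13/7))*1 = -26/7*1 = -26/7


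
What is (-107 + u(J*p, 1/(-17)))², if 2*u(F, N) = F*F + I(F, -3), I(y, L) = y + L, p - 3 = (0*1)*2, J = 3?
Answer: 16129/4 ≈ 4032.3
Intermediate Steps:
p = 3 (p = 3 + (0*1)*2 = 3 + 0*2 = 3 + 0 = 3)
I(y, L) = L + y
u(F, N) = -3/2 + F/2 + F²/2 (u(F, N) = (F*F + (-3 + F))/2 = (F² + (-3 + F))/2 = (-3 + F + F²)/2 = -3/2 + F/2 + F²/2)
(-107 + u(J*p, 1/(-17)))² = (-107 + (-3/2 + (3*3)/2 + (3*3)²/2))² = (-107 + (-3/2 + (½)*9 + (½)*9²))² = (-107 + (-3/2 + 9/2 + (½)*81))² = (-107 + (-3/2 + 9/2 + 81/2))² = (-107 + 87/2)² = (-127/2)² = 16129/4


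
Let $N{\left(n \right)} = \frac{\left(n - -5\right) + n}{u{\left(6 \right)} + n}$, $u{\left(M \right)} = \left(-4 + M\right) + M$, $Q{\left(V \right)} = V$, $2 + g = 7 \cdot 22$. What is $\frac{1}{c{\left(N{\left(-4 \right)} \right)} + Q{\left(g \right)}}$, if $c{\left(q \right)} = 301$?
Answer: $\frac{1}{453} \approx 0.0022075$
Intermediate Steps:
$g = 152$ ($g = -2 + 7 \cdot 22 = -2 + 154 = 152$)
$u{\left(M \right)} = -4 + 2 M$
$N{\left(n \right)} = \frac{5 + 2 n}{8 + n}$ ($N{\left(n \right)} = \frac{\left(n - -5\right) + n}{\left(-4 + 2 \cdot 6\right) + n} = \frac{\left(n + 5\right) + n}{\left(-4 + 12\right) + n} = \frac{\left(5 + n\right) + n}{8 + n} = \frac{5 + 2 n}{8 + n}$)
$\frac{1}{c{\left(N{\left(-4 \right)} \right)} + Q{\left(g \right)}} = \frac{1}{301 + 152} = \frac{1}{453}$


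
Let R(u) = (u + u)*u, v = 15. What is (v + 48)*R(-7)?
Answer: 6174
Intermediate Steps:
R(u) = 2*u² (R(u) = (2*u)*u = 2*u²)
(v + 48)*R(-7) = (15 + 48)*(2*(-7)²) = 63*(2*49) = 63*98 = 6174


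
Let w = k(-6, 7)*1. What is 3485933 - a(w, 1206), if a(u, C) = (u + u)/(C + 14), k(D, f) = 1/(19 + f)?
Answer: 55286897379/15860 ≈ 3.4859e+6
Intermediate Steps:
w = 1/26 (w = 1/(19 + 7) = 1/26 ≈ 0.038462)
a(u, C) = 2*u/(14 + C) (a(u, C) = (2*u)/(14 + C) = 2*u/(14 + C))
3485933 - a(w, 1206) = 3485933 - 2/(26*(14 + 1206)) = 3485933 - 2/(26*1220) = 3485933 - 1*1/15860 = 3485933 - 1/15860 = 55286897379/15860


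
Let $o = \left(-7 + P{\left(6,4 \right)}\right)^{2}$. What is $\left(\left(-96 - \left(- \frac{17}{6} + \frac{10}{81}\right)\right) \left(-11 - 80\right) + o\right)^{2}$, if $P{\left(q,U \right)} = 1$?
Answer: $\frac{1907478643225}{26244} \approx 7.2682 \cdot 10^{7}$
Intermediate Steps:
$o = 36$ ($o = \left(-7 + 1\right)^{2} = \left(-6\right)^{2} = 36$)
$\left(\left(-96 - \left(- \frac{17}{6} + \frac{10}{81}\right)\right) \left(-11 - 80\right) + o\right)^{2} = \left(\left(-96 - \left(- \frac{17}{6} + \frac{10}{81}\right)\right) \left(-11 - 80\right) + 36\right)^{2} = \left(\left(-96 - - \frac{439}{162}\right) \left(-91\right) + 36\right)^{2} = \left(\left(-96 + \left(\frac{17}{6} - \frac{10}{81}\right)\right) \left(-91\right) + 36\right)^{2} = \left(\left(-96 + \frac{439}{162}\right) \left(-91\right) + 36\right)^{2} = \left(\left(- \frac{15113}{162}\right) \left(-91\right) + 36\right)^{2} = \left(\frac{1375283}{162} + 36\right)^{2} = \left(\frac{1381115}{162}\right)^{2} = \frac{1907478643225}{26244}$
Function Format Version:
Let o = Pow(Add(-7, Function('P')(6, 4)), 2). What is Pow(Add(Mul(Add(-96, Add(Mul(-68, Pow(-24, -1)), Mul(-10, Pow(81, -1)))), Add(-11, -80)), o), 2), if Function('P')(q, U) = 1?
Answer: Rational(1907478643225, 26244) ≈ 7.2682e+7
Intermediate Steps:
o = 36 (o = Pow(Add(-7, 1), 2) = Pow(-6, 2) = 36)
Pow(Add(Mul(Add(-96, Add(Mul(-68, Pow(-24, -1)), Mul(-10, Pow(81, -1)))), Add(-11, -80)), o), 2) = Pow(Add(Mul(Add(-96, Add(Mul(-68, Pow(-24, -1)), Mul(-10, Pow(81, -1)))), Add(-11, -80)), 36), 2) = Pow(Add(Mul(Add(-96, Add(Mul(-68, Rational(-1, 24)), Mul(-10, Rational(1, 81)))), -91), 36), 2) = Pow(Add(Mul(Add(-96, Add(Rational(17, 6), Rational(-10, 81))), -91), 36), 2) = Pow(Add(Mul(Add(-96, Rational(439, 162)), -91), 36), 2) = Pow(Add(Mul(Rational(-15113, 162), -91), 36), 2) = Pow(Add(Rational(1375283, 162), 36), 2) = Pow(Rational(1381115, 162), 2) = Rational(1907478643225, 26244)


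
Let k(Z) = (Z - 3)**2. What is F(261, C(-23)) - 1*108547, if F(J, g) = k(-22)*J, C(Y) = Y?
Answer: 54578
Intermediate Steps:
k(Z) = (-3 + Z)**2
F(J, g) = 625*J (F(J, g) = (-3 - 22)**2*J = (-25)**2*J = 625*J)
F(261, C(-23)) - 1*108547 = 625*261 - 1*108547 = 163125 - 108547 = 54578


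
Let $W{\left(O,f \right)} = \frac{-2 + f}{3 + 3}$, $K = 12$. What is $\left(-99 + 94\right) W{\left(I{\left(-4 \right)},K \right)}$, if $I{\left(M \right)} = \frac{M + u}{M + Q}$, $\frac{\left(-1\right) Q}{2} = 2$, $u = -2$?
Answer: $- \frac{25}{3} \approx -8.3333$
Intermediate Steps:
$Q = -4$ ($Q = \left(-2\right) 2 = -4$)
$I{\left(M \right)} = \frac{-2 + M}{-4 + M}$ ($I{\left(M \right)} = \frac{M - 2}{M - 4} = \frac{-2 + M}{-4 + M}$)
$W{\left(O,f \right)} = - \frac{1}{3} + \frac{f}{6}$ ($W{\left(O,f \right)} = \frac{-2 + f}{6} = \left(-2 + f\right) \frac{1}{6} = - \frac{1}{3} + \frac{f}{6}$)
$\left(-99 + 94\right) W{\left(I{\left(-4 \right)},K \right)} = \left(-99 + 94\right) \left(- \frac{1}{3} + \frac{1}{6} \cdot 12\right) = - 5 \left(- \frac{1}{3} + 2\right) = \left(-5\right) \frac{5}{3} = - \frac{25}{3}$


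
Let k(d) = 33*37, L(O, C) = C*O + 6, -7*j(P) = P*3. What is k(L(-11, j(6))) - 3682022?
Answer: -3680801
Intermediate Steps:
j(P) = -3*P/7 (j(P) = -P*3/7 = -3*P/7)
L(O, C) = 6 + C*O
k(d) = 1221
k(L(-11, j(6))) - 3682022 = 1221 - 3682022 = -3680801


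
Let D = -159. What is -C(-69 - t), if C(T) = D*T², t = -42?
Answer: 115911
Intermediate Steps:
C(T) = -159*T²
-C(-69 - t) = -(-159)*(-69 - 1*(-42))² = -(-159)*(-69 + 42)² = -(-159)*(-27)² = -(-159)*729 = -1*(-115911) = 115911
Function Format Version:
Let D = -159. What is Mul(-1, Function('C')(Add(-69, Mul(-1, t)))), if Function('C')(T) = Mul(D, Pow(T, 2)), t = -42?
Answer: 115911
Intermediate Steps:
Function('C')(T) = Mul(-159, Pow(T, 2))
Mul(-1, Function('C')(Add(-69, Mul(-1, t)))) = Mul(-1, Mul(-159, Pow(Add(-69, Mul(-1, -42)), 2))) = Mul(-1, Mul(-159, Pow(Add(-69, 42), 2))) = Mul(-1, Mul(-159, Pow(-27, 2))) = Mul(-1, Mul(-159, 729)) = Mul(-1, -115911) = 115911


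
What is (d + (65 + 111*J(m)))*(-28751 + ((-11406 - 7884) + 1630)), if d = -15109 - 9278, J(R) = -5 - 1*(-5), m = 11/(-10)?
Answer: 1128808342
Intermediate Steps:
m = -11/10 (m = 11*(-⅒) = -11/10 ≈ -1.1000)
J(R) = 0 (J(R) = -5 + 5 = 0)
d = -24387
(d + (65 + 111*J(m)))*(-28751 + ((-11406 - 7884) + 1630)) = (-24387 + (65 + 111*0))*(-28751 + ((-11406 - 7884) + 1630)) = (-24387 + (65 + 0))*(-28751 + (-19290 + 1630)) = (-24387 + 65)*(-28751 - 17660) = -24322*(-46411) = 1128808342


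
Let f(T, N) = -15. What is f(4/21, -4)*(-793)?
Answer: 11895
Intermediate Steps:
f(4/21, -4)*(-793) = -15*(-793) = 11895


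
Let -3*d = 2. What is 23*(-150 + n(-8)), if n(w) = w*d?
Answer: -9982/3 ≈ -3327.3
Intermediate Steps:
d = -⅔ (d = -⅓*2 = -⅔ ≈ -0.66667)
n(w) = -2*w/3 (n(w) = w*(-⅔) = -2*w/3)
23*(-150 + n(-8)) = 23*(-150 - ⅔*(-8)) = 23*(-150 + 16/3) = 23*(-434/3) = -9982/3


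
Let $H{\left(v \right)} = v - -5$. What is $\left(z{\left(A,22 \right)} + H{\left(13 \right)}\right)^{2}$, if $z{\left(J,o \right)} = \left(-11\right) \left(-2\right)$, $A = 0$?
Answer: $1600$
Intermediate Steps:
$z{\left(J,o \right)} = 22$
$H{\left(v \right)} = 5 + v$ ($H{\left(v \right)} = v + 5 = 5 + v$)
$\left(z{\left(A,22 \right)} + H{\left(13 \right)}\right)^{2} = \left(22 + \left(5 + 13\right)\right)^{2} = \left(22 + 18\right)^{2} = 40^{2} = 1600$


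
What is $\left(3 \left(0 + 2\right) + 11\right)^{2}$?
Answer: $289$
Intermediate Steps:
$\left(3 \left(0 + 2\right) + 11\right)^{2} = \left(3 \cdot 2 + 11\right)^{2} = \left(6 + 11\right)^{2} = 17^{2} = 289$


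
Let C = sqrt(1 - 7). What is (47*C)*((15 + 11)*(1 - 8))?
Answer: -8554*I*sqrt(6) ≈ -20953.0*I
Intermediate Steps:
C = I*sqrt(6) (C = sqrt(-6) = I*sqrt(6) ≈ 2.4495*I)
(47*C)*((15 + 11)*(1 - 8)) = (47*(I*sqrt(6)))*((15 + 11)*(1 - 8)) = (47*I*sqrt(6))*(26*(-7)) = (47*I*sqrt(6))*(-182) = -8554*I*sqrt(6)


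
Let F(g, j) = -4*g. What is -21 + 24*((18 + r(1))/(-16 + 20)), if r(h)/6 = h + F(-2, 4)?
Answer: 411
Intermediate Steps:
r(h) = 48 + 6*h (r(h) = 6*(h - 4*(-2)) = 6*(h + 8) = 6*(8 + h) = 48 + 6*h)
-21 + 24*((18 + r(1))/(-16 + 20)) = -21 + 24*((18 + (48 + 6*1))/(-16 + 20)) = -21 + 24*((18 + (48 + 6))/4) = -21 + 24*((18 + 54)*(¼)) = -21 + 24*(72*(¼)) = -21 + 24*18 = -21 + 432 = 411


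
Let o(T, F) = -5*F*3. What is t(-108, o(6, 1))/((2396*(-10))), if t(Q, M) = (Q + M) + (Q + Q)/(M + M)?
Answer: 579/119800 ≈ 0.0048331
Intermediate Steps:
o(T, F) = -15*F
t(Q, M) = M + Q + Q/M (t(Q, M) = (M + Q) + (2*Q)/((2*M)) = (M + Q) + (2*Q)*(1/(2*M)) = (M + Q) + Q/M = M + Q + Q/M)
t(-108, o(6, 1))/((2396*(-10))) = (-15*1 - 108 - 108/((-15*1)))/((2396*(-10))) = (-15 - 108 - 108/(-15))/(-23960) = (-15 - 108 - 108*(-1/15))*(-1/23960) = (-15 - 108 + 36/5)*(-1/23960) = -579/5*(-1/23960) = 579/119800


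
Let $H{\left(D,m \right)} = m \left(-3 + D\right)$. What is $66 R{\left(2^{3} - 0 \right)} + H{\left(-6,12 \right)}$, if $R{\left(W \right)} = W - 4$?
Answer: $156$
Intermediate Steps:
$R{\left(W \right)} = -4 + W$ ($R{\left(W \right)} = W - 4 = -4 + W$)
$66 R{\left(2^{3} - 0 \right)} + H{\left(-6,12 \right)} = 66 \left(-4 + \left(2^{3} - 0\right)\right) + 12 \left(-3 - 6\right) = 66 \left(-4 + \left(8 + 0\right)\right) + 12 \left(-9\right) = 66 \left(-4 + 8\right) - 108 = 66 \cdot 4 - 108 = 264 - 108 = 156$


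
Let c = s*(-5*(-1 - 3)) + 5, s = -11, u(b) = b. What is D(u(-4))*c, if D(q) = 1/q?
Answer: 215/4 ≈ 53.750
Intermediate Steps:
c = -215 (c = -(-55)*(-1 - 3) + 5 = -(-55)*(-4) + 5 = -11*20 + 5 = -220 + 5 = -215)
D(u(-4))*c = -215/(-4) = -¼*(-215) = 215/4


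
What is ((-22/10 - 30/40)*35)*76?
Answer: -7847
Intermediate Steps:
((-22/10 - 30/40)*35)*76 = ((-22*⅒ - 30*1/40)*35)*76 = ((-11/5 - ¾)*35)*76 = -59/20*35*76 = -413/4*76 = -7847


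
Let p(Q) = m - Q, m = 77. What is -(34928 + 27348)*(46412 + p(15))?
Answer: -2894214824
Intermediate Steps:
p(Q) = 77 - Q
-(34928 + 27348)*(46412 + p(15)) = -(34928 + 27348)*(46412 + (77 - 1*15)) = -62276*(46412 + (77 - 15)) = -62276*(46412 + 62) = -62276*46474 = -1*2894214824 = -2894214824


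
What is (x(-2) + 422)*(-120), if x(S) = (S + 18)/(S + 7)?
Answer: -51024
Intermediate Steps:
x(S) = (18 + S)/(7 + S)
(x(-2) + 422)*(-120) = ((18 - 2)/(7 - 2) + 422)*(-120) = (16/5 + 422)*(-120) = (2126/5)*(-120) = -51024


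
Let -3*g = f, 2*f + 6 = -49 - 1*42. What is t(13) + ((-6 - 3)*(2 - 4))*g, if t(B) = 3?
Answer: 294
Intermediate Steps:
f = -97/2 (f = -3 + (-49 - 1*42)/2 = -3 + (-49 - 42)/2 = -3 + (1/2)*(-91) = -3 - 91/2 = -97/2 ≈ -48.500)
g = 97/6 (g = -1/3*(-97/2) = 97/6 ≈ 16.167)
t(13) + ((-6 - 3)*(2 - 4))*g = 3 + ((-6 - 3)*(2 - 4))*(97/6) = 3 - 9*(-2)*(97/6) = 3 + 18*(97/6) = 3 + 291 = 294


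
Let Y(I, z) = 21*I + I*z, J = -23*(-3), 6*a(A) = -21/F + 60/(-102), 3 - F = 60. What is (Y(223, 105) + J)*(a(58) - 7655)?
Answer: -139290143329/646 ≈ -2.1562e+8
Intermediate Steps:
F = -57 (F = 3 - 1*60 = 3 - 60 = -57)
a(A) = -71/1938 (a(A) = (-21/(-57) + 60/(-102))/6 = (-21*(-1/57) + 60*(-1/102))/6 = (7/19 - 10/17)/6 = (⅙)*(-71/323) = -71/1938)
J = 69
(Y(223, 105) + J)*(a(58) - 7655) = (223*(21 + 105) + 69)*(-71/1938 - 7655) = (223*126 + 69)*(-14835461/1938) = (28098 + 69)*(-14835461/1938) = 28167*(-14835461/1938) = -139290143329/646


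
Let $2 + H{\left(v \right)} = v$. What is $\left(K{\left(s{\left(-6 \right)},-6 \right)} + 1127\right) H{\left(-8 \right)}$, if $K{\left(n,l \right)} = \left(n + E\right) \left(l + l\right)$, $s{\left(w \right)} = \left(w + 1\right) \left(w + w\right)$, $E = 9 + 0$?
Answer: $-2990$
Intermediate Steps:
$E = 9$
$H{\left(v \right)} = -2 + v$
$s{\left(w \right)} = 2 w \left(1 + w\right)$ ($s{\left(w \right)} = \left(1 + w\right) 2 w = 2 w \left(1 + w\right)$)
$K{\left(n,l \right)} = 2 l \left(9 + n\right)$ ($K{\left(n,l \right)} = \left(n + 9\right) \left(l + l\right) = \left(9 + n\right) 2 l = 2 l \left(9 + n\right)$)
$\left(K{\left(s{\left(-6 \right)},-6 \right)} + 1127\right) H{\left(-8 \right)} = \left(2 \left(-6\right) \left(9 + 2 \left(-6\right) \left(1 - 6\right)\right) + 1127\right) \left(-2 - 8\right) = \left(2 \left(-6\right) \left(9 + 2 \left(-6\right) \left(-5\right)\right) + 1127\right) \left(-10\right) = \left(2 \left(-6\right) \left(9 + 60\right) + 1127\right) \left(-10\right) = \left(2 \left(-6\right) 69 + 1127\right) \left(-10\right) = \left(-828 + 1127\right) \left(-10\right) = 299 \left(-10\right) = -2990$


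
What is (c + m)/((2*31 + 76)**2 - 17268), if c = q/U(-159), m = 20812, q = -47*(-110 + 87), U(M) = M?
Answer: 3308027/282384 ≈ 11.715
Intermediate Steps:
q = 1081 (q = -47*(-23) = 1081)
c = -1081/159 (c = 1081/(-159) = 1081*(-1/159) = -1081/159 ≈ -6.7987)
(c + m)/((2*31 + 76)**2 - 17268) = (-1081/159 + 20812)/((2*31 + 76)**2 - 17268) = 3308027/(159*((62 + 76)**2 - 17268)) = 3308027/(159*(138**2 - 17268)) = 3308027/(159*(19044 - 17268)) = (3308027/159)/1776 = (3308027/159)*(1/1776) = 3308027/282384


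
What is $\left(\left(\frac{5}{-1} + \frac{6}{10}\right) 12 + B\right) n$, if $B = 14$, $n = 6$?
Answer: $- \frac{1164}{5} \approx -232.8$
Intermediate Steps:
$\left(\left(\frac{5}{-1} + \frac{6}{10}\right) 12 + B\right) n = \left(\left(\frac{5}{-1} + \frac{6}{10}\right) 12 + 14\right) 6 = \left(\left(5 \left(-1\right) + 6 \cdot \frac{1}{10}\right) 12 + 14\right) 6 = \left(\left(-5 + \frac{3}{5}\right) 12 + 14\right) 6 = \left(\left(- \frac{22}{5}\right) 12 + 14\right) 6 = \left(- \frac{264}{5} + 14\right) 6 = \left(- \frac{194}{5}\right) 6 = - \frac{1164}{5}$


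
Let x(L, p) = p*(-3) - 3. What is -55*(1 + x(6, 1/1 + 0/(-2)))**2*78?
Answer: -107250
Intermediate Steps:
x(L, p) = -3 - 3*p (x(L, p) = -3*p - 3 = -3 - 3*p)
-55*(1 + x(6, 1/1 + 0/(-2)))**2*78 = -55*(1 + (-3 - 3*(1/1 + 0/(-2))))**2*78 = -55*(1 + (-3 - 3*(1*1 + 0*(-1/2))))**2*78 = -55*(1 + (-3 - 3*(1 + 0)))**2*78 = -55*(1 + (-3 - 3*1))**2*78 = -55*(1 + (-3 - 3))**2*78 = -55*(1 - 6)**2*78 = -55*(-5)**2*78 = -55*25*78 = -1375*78 = -107250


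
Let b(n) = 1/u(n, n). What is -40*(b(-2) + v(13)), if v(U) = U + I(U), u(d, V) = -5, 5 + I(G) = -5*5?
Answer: 688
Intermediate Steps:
I(G) = -30 (I(G) = -5 - 5*5 = -5 - 25 = -30)
v(U) = -30 + U (v(U) = U - 30 = -30 + U)
b(n) = -⅕ (b(n) = 1/(-5) = -⅕)
-40*(b(-2) + v(13)) = -40*(-⅕ + (-30 + 13)) = -40*(-⅕ - 17) = -40*(-86/5) = 688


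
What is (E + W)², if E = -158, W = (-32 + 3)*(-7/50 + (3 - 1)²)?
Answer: 182169009/2500 ≈ 72868.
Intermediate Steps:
W = -5597/50 (W = -29*(-7*1/50 + 2²) = -29*(-7/50 + 4) = -29*193/50 = -5597/50 ≈ -111.94)
(E + W)² = (-158 - 5597/50)² = (-13497/50)² = 182169009/2500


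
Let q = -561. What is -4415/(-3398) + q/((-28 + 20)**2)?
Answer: -811859/108736 ≈ -7.4663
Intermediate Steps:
-4415/(-3398) + q/((-28 + 20)**2) = -4415/(-3398) - 561/(-28 + 20)**2 = -4415*(-1/3398) - 561/((-8)**2) = 4415/3398 - 561/64 = -811859/108736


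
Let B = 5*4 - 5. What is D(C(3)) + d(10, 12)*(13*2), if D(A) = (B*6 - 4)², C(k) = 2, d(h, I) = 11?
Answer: 7682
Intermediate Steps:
B = 15 (B = 20 - 5 = 15)
D(A) = 7396 (D(A) = (15*6 - 4)² = (90 - 4)² = 86² = 7396)
D(C(3)) + d(10, 12)*(13*2) = 7396 + 11*(13*2) = 7396 + 11*26 = 7396 + 286 = 7682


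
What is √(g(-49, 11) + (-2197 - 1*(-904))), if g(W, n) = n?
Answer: I*√1282 ≈ 35.805*I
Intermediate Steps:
√(g(-49, 11) + (-2197 - 1*(-904))) = √(11 + (-2197 - 1*(-904))) = √(11 + (-2197 + 904)) = √(11 - 1293) = √(-1282) = I*√1282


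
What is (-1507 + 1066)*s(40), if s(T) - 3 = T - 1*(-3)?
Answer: -20286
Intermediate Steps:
s(T) = 6 + T (s(T) = 3 + (T - 1*(-3)) = 3 + (T + 3) = 3 + (3 + T) = 6 + T)
(-1507 + 1066)*s(40) = (-1507 + 1066)*(6 + 40) = -441*46 = -20286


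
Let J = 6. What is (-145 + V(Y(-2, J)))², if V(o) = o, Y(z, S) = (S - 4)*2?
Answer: 19881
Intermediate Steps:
Y(z, S) = -8 + 2*S (Y(z, S) = (-4 + S)*2 = -8 + 2*S)
(-145 + V(Y(-2, J)))² = (-145 + (-8 + 2*6))² = (-145 + (-8 + 12))² = (-145 + 4)² = (-141)² = 19881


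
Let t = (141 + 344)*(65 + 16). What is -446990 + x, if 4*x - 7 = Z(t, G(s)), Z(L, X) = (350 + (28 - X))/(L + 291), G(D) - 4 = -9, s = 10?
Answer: -70760027545/158304 ≈ -4.4699e+5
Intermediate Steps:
G(D) = -5 (G(D) = 4 - 9 = -5)
t = 39285 (t = 485*81 = 39285)
Z(L, X) = (378 - X)/(291 + L)
x = 277415/158304 (x = 7/4 + ((378 - 1*(-5))/(291 + 39285))/4 = 7/4 + ((378 + 5)/39576)/4 = 7/4 + ((1/39576)*383)/4 = 7/4 + (¼)*(383/39576) = 7/4 + 383/158304 = 277415/158304 ≈ 1.7524)
-446990 + x = -446990 + 277415/158304 = -70760027545/158304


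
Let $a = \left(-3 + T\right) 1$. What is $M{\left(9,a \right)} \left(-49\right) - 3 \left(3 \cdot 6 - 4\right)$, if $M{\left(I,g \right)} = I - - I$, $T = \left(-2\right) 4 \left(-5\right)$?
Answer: $-924$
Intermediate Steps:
$T = 40$ ($T = \left(-8\right) \left(-5\right) = 40$)
$a = 37$ ($a = \left(-3 + 40\right) 1 = 37 \cdot 1 = 37$)
$M{\left(I,g \right)} = 2 I$ ($M{\left(I,g \right)} = I + I = 2 I$)
$M{\left(9,a \right)} \left(-49\right) - 3 \left(3 \cdot 6 - 4\right) = 2 \cdot 9 \left(-49\right) - 3 \left(3 \cdot 6 - 4\right) = 18 \left(-49\right) - 3 \left(18 - 4\right) = -882 - 42 = -924$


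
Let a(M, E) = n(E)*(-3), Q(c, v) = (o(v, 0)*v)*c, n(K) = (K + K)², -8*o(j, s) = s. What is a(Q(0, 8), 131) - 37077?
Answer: -243009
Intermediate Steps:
o(j, s) = -s/8
n(K) = 4*K² (n(K) = (2*K)² = 4*K²)
Q(c, v) = 0 (Q(c, v) = ((-⅛*0)*v)*c = (0*v)*c = 0*c = 0)
a(M, E) = -12*E² (a(M, E) = (4*E²)*(-3) = -12*E²)
a(Q(0, 8), 131) - 37077 = -12*131² - 37077 = -12*17161 - 37077 = -205932 - 37077 = -243009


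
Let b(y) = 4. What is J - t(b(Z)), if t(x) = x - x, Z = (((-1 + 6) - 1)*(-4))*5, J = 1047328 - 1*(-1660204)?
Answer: 2707532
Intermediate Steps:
J = 2707532 (J = 1047328 + 1660204 = 2707532)
Z = -80 (Z = ((5 - 1)*(-4))*5 = (4*(-4))*5 = -16*5 = -80)
t(x) = 0
J - t(b(Z)) = 2707532 - 1*0 = 2707532 + 0 = 2707532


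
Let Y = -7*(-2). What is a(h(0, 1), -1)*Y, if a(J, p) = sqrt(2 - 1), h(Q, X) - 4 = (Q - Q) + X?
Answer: 14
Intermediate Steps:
Y = 14
h(Q, X) = 4 + X (h(Q, X) = 4 + ((Q - Q) + X) = 4 + (0 + X) = 4 + X)
a(J, p) = 1 (a(J, p) = sqrt(1) = 1)
a(h(0, 1), -1)*Y = 1*14 = 14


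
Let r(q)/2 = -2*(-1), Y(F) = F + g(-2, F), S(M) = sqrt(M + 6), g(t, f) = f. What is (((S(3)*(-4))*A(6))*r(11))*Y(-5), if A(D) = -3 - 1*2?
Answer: -2400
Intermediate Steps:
A(D) = -5 (A(D) = -3 - 2 = -5)
S(M) = sqrt(6 + M)
Y(F) = 2*F (Y(F) = F + F = 2*F)
r(q) = 4 (r(q) = 2*(-2*(-1)) = 2*2 = 4)
(((S(3)*(-4))*A(6))*r(11))*Y(-5) = (((sqrt(6 + 3)*(-4))*(-5))*4)*(2*(-5)) = (((sqrt(9)*(-4))*(-5))*4)*(-10) = (((3*(-4))*(-5))*4)*(-10) = (-12*(-5)*4)*(-10) = (60*4)*(-10) = 240*(-10) = -2400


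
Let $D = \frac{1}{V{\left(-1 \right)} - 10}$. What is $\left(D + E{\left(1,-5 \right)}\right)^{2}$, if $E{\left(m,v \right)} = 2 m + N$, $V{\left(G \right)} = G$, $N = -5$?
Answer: $\frac{1156}{121} \approx 9.5537$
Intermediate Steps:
$D = - \frac{1}{11}$ ($D = \frac{1}{-1 - 10} = \frac{1}{-11} = - \frac{1}{11} \approx -0.090909$)
$E{\left(m,v \right)} = -5 + 2 m$ ($E{\left(m,v \right)} = 2 m - 5 = -5 + 2 m$)
$\left(D + E{\left(1,-5 \right)}\right)^{2} = \left(- \frac{1}{11} + \left(-5 + 2 \cdot 1\right)\right)^{2} = \left(- \frac{1}{11} + \left(-5 + 2\right)\right)^{2} = \left(- \frac{1}{11} - 3\right)^{2} = \left(- \frac{34}{11}\right)^{2} = \frac{1156}{121}$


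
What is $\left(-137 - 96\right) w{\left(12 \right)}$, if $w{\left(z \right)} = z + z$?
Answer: $-5592$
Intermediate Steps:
$w{\left(z \right)} = 2 z$
$\left(-137 - 96\right) w{\left(12 \right)} = \left(-137 - 96\right) 2 \cdot 12 = \left(-233\right) 24 = -5592$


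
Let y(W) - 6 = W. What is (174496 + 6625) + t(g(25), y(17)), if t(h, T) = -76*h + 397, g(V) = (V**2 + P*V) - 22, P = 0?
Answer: 135690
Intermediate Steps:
y(W) = 6 + W
g(V) = -22 + V**2 (g(V) = (V**2 + 0*V) - 22 = (V**2 + 0) - 22 = V**2 - 22 = -22 + V**2)
t(h, T) = 397 - 76*h
(174496 + 6625) + t(g(25), y(17)) = (174496 + 6625) + (397 - 76*(-22 + 25**2)) = 181121 + (397 - 76*(-22 + 625)) = 181121 + (397 - 76*603) = 181121 + (397 - 45828) = 181121 - 45431 = 135690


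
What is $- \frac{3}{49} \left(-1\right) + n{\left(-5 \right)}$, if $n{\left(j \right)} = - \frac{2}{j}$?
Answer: $\frac{113}{245} \approx 0.46122$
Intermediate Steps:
$- \frac{3}{49} \left(-1\right) + n{\left(-5 \right)} = - \frac{3}{49} \left(-1\right) - \frac{2}{-5} = \left(-3\right) \frac{1}{49} \left(-1\right) - - \frac{2}{5} = \left(- \frac{3}{49}\right) \left(-1\right) + \frac{2}{5} = \frac{3}{49} + \frac{2}{5} = \frac{113}{245}$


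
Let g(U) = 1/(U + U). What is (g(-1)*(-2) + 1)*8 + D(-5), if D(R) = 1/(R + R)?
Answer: 159/10 ≈ 15.900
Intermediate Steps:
D(R) = 1/(2*R)
g(U) = 1/(2*U)
(g(-1)*(-2) + 1)*8 + D(-5) = (((½)/(-1))*(-2) + 1)*8 + (½)/(-5) = (((½)*(-1))*(-2) + 1)*8 + (½)*(-⅕) = (-½*(-2) + 1)*8 - ⅒ = (1 + 1)*8 - ⅒ = 2*8 - ⅒ = 16 - ⅒ = 159/10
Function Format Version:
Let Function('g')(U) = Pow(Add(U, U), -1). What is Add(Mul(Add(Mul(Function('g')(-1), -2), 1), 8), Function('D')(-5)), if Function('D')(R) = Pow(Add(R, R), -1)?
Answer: Rational(159, 10) ≈ 15.900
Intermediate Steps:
Function('D')(R) = Mul(Rational(1, 2), Pow(R, -1)) (Function('D')(R) = Pow(Mul(2, R), -1) = Mul(Rational(1, 2), Pow(R, -1)))
Function('g')(U) = Mul(Rational(1, 2), Pow(U, -1)) (Function('g')(U) = Pow(Mul(2, U), -1) = Mul(Rational(1, 2), Pow(U, -1)))
Add(Mul(Add(Mul(Function('g')(-1), -2), 1), 8), Function('D')(-5)) = Add(Mul(Add(Mul(Mul(Rational(1, 2), Pow(-1, -1)), -2), 1), 8), Mul(Rational(1, 2), Pow(-5, -1))) = Add(Mul(Add(Mul(Mul(Rational(1, 2), -1), -2), 1), 8), Mul(Rational(1, 2), Rational(-1, 5))) = Add(Mul(Add(Mul(Rational(-1, 2), -2), 1), 8), Rational(-1, 10)) = Add(Mul(Add(1, 1), 8), Rational(-1, 10)) = Add(Mul(2, 8), Rational(-1, 10)) = Add(16, Rational(-1, 10)) = Rational(159, 10)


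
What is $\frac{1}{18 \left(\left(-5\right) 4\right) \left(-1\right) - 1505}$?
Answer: $- \frac{1}{1145} \approx -0.00087336$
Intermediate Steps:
$\frac{1}{18 \left(\left(-5\right) 4\right) \left(-1\right) - 1505} = \frac{1}{18 \left(-20\right) \left(-1\right) - 1505} = \frac{1}{\left(-360\right) \left(-1\right) - 1505} = \frac{1}{360 - 1505} = \frac{1}{-1145} = - \frac{1}{1145}$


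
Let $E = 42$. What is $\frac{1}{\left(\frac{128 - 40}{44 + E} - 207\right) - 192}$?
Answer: $- \frac{43}{17113} \approx -0.0025127$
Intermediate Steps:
$\frac{1}{\left(\frac{128 - 40}{44 + E} - 207\right) - 192} = \frac{1}{\left(\frac{128 - 40}{44 + 42} - 207\right) - 192} = \frac{1}{\left(\frac{88}{86} - 207\right) - 192} = \frac{1}{\left(88 \cdot \frac{1}{86} - 207\right) - 192} = \frac{1}{\left(\frac{44}{43} - 207\right) - 192} = \frac{1}{- \frac{8857}{43} - 192} = \frac{1}{- \frac{17113}{43}} = - \frac{43}{17113}$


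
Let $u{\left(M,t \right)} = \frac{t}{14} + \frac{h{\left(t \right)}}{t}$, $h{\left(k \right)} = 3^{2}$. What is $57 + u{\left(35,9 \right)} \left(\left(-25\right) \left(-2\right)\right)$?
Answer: $\frac{974}{7} \approx 139.14$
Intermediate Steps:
$h{\left(k \right)} = 9$
$u{\left(M,t \right)} = \frac{9}{t} + \frac{t}{14}$ ($u{\left(M,t \right)} = \frac{t}{14} + \frac{9}{t} = \frac{9}{t} + \frac{t}{14}$)
$57 + u{\left(35,9 \right)} \left(\left(-25\right) \left(-2\right)\right) = 57 + \left(\frac{9}{9} + \frac{1}{14} \cdot 9\right) \left(\left(-25\right) \left(-2\right)\right) = 57 + \left(9 \cdot \frac{1}{9} + \frac{9}{14}\right) 50 = 57 + \left(1 + \frac{9}{14}\right) 50 = 57 + \frac{23}{14} \cdot 50 = 57 + \frac{575}{7} = \frac{974}{7}$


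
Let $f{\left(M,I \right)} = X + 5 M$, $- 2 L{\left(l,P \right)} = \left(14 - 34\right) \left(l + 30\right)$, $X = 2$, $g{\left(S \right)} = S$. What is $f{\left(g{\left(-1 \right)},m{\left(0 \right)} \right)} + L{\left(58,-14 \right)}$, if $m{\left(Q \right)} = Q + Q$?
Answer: $877$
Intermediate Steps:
$m{\left(Q \right)} = 2 Q$
$L{\left(l,P \right)} = 300 + 10 l$ ($L{\left(l,P \right)} = - \frac{\left(14 - 34\right) \left(l + 30\right)}{2} = - \frac{\left(-20\right) \left(30 + l\right)}{2} = - \frac{-600 - 20 l}{2} = 300 + 10 l$)
$f{\left(M,I \right)} = 2 + 5 M$
$f{\left(g{\left(-1 \right)},m{\left(0 \right)} \right)} + L{\left(58,-14 \right)} = \left(2 + 5 \left(-1\right)\right) + \left(300 + 10 \cdot 58\right) = \left(2 - 5\right) + \left(300 + 580\right) = -3 + 880 = 877$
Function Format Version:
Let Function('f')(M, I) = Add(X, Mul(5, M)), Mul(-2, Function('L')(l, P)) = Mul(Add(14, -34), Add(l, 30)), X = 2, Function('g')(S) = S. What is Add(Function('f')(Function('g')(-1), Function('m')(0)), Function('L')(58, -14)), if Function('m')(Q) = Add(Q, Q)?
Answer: 877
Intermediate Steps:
Function('m')(Q) = Mul(2, Q)
Function('L')(l, P) = Add(300, Mul(10, l)) (Function('L')(l, P) = Mul(Rational(-1, 2), Mul(Add(14, -34), Add(l, 30))) = Mul(Rational(-1, 2), Mul(-20, Add(30, l))) = Mul(Rational(-1, 2), Add(-600, Mul(-20, l))) = Add(300, Mul(10, l)))
Function('f')(M, I) = Add(2, Mul(5, M))
Add(Function('f')(Function('g')(-1), Function('m')(0)), Function('L')(58, -14)) = Add(Add(2, Mul(5, -1)), Add(300, Mul(10, 58))) = Add(Add(2, -5), Add(300, 580)) = Add(-3, 880) = 877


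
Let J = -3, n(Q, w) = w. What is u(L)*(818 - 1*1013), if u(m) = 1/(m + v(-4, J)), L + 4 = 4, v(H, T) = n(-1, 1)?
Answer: -195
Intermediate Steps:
v(H, T) = 1
L = 0 (L = -4 + 4 = 0)
u(m) = 1/(1 + m) (u(m) = 1/(m + 1) = 1/(1 + m))
u(L)*(818 - 1*1013) = (818 - 1*1013)/(1 + 0) = (818 - 1013)/1 = 1*(-195) = -195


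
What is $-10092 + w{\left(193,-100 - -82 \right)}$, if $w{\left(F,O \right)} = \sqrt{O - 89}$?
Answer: $-10092 + i \sqrt{107} \approx -10092.0 + 10.344 i$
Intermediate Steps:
$w{\left(F,O \right)} = \sqrt{-89 + O}$
$-10092 + w{\left(193,-100 - -82 \right)} = -10092 + \sqrt{-89 - 18} = -10092 + \sqrt{-107} = -10092 + i \sqrt{107}$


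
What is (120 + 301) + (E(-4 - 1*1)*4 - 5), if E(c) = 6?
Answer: 440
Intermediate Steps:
(120 + 301) + (E(-4 - 1*1)*4 - 5) = (120 + 301) + (6*4 - 5) = 421 + (24 - 5) = 421 + 19 = 440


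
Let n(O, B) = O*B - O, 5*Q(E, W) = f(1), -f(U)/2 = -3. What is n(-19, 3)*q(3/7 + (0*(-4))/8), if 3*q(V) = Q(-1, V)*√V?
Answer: -76*√21/35 ≈ -9.9507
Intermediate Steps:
f(U) = 6 (f(U) = -2*(-3) = 6)
Q(E, W) = 6/5 (Q(E, W) = (⅕)*6 = 6/5)
n(O, B) = -O + B*O (n(O, B) = B*O - O = -O + B*O)
q(V) = 2*√V/5 (q(V) = (6*√V/5)/3 = 2*√V/5)
n(-19, 3)*q(3/7 + (0*(-4))/8) = (-19*(-1 + 3))*(2*√(3/7 + (0*(-4))/8)/5) = (-19*2)*(2*√(3*(⅐) + 0*(⅛))/5) = -76*√(3/7 + 0)/5 = -76*√(3/7)/5 = -76*√21/7/5 = -76*√21/35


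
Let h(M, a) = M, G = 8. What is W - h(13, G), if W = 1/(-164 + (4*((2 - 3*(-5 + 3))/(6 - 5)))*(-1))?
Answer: -2549/196 ≈ -13.005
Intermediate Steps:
W = -1/196 (W = 1/(-164 + (4*((2 - 3*(-2))/1))*(-1)) = 1/(-164 + (4*((2 + 6)*1))*(-1)) = 1/(-164 + (4*(8*1))*(-1)) = 1/(-164 + (4*8)*(-1)) = 1/(-164 + 32*(-1)) = 1/(-164 - 32) = 1/(-196) = -1/196 ≈ -0.0051020)
W - h(13, G) = -1/196 - 1*13 = -1/196 - 13 = -2549/196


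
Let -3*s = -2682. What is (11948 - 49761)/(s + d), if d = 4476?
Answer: -37813/5370 ≈ -7.0415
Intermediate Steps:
s = 894 (s = -⅓*(-2682) = 894)
(11948 - 49761)/(s + d) = (11948 - 49761)/(894 + 4476) = -37813/5370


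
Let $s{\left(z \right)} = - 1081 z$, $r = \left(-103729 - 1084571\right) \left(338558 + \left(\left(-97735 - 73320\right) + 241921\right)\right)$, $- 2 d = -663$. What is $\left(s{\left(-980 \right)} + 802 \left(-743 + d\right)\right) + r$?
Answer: $-486517809843$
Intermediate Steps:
$d = \frac{663}{2}$ ($d = \left(- \frac{1}{2}\right) \left(-663\right) = \frac{663}{2} \approx 331.5$)
$r = -486518539200$ ($r = - 1188300 \left(338558 + \left(-171055 + 241921\right)\right) = - 1188300 \left(338558 + 70866\right) = \left(-1188300\right) 409424 = -486518539200$)
$\left(s{\left(-980 \right)} + 802 \left(-743 + d\right)\right) + r = \left(\left(-1081\right) \left(-980\right) + 802 \left(-743 + \frac{663}{2}\right)\right) - 486518539200 = \left(1059380 + 802 \left(- \frac{823}{2}\right)\right) - 486518539200 = \left(1059380 - 330023\right) - 486518539200 = 729357 - 486518539200 = -486517809843$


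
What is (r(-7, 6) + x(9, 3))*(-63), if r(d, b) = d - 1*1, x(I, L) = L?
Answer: 315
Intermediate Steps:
r(d, b) = -1 + d (r(d, b) = d - 1 = -1 + d)
(r(-7, 6) + x(9, 3))*(-63) = ((-1 - 7) + 3)*(-63) = (-8 + 3)*(-63) = -5*(-63) = 315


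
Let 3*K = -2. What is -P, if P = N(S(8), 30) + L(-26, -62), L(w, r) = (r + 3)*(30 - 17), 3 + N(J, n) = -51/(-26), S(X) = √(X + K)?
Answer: 19969/26 ≈ 768.04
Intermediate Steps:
K = -⅔ (K = (⅓)*(-2) = -⅔ ≈ -0.66667)
S(X) = √(-⅔ + X) (S(X) = √(X - ⅔) = √(-⅔ + X))
N(J, n) = -27/26 (N(J, n) = -3 - 51/(-26) = -3 - 51*(-1/26) = -3 + 51/26 = -27/26)
L(w, r) = 39 + 13*r (L(w, r) = (3 + r)*13 = 39 + 13*r)
P = -19969/26 (P = -27/26 + (39 + 13*(-62)) = -27/26 + (39 - 806) = -27/26 - 767 = -19969/26 ≈ -768.04)
-P = -1*(-19969/26) = 19969/26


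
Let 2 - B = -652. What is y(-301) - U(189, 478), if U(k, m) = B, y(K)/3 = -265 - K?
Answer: -546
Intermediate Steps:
B = 654 (B = 2 - 1*(-652) = 2 + 652 = 654)
y(K) = -795 - 3*K (y(K) = 3*(-265 - K) = -795 - 3*K)
U(k, m) = 654
y(-301) - U(189, 478) = (-795 - 3*(-301)) - 1*654 = (-795 + 903) - 654 = 108 - 654 = -546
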